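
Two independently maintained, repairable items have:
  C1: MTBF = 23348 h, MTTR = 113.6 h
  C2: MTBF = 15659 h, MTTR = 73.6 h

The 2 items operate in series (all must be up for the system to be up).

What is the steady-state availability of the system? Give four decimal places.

A(C1) = MTBF/(MTBF+MTTR) = 23348/(23348+113.6) = 0.995158
A(C2) = MTBF/(MTBF+MTTR) = 15659/(15659+73.6) = 0.995322
Series availability: 0.995158 × 0.995322 = 0.9905

0.9905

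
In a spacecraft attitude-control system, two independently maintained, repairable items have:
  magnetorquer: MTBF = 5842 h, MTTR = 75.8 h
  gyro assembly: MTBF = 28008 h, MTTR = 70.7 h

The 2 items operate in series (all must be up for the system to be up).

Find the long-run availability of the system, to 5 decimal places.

0.98471

A(magnetorquer) = MTBF/(MTBF+MTTR) = 5842/(5842+75.8) = 0.987191
A(gyro assembly) = MTBF/(MTBF+MTTR) = 28008/(28008+70.7) = 0.997482
Series availability: 0.987191 × 0.997482 = 0.98471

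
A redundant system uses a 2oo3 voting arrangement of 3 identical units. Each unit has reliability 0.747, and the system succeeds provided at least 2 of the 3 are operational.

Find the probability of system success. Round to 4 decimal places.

0.8404

R = Σ_{i=2}^{3} C(3,i) p^i (1−p)^{3−i} with p = 0.747
C(3,2)·0.747^2·0.253^1 = 0.423529
C(3,3)·0.747^3·0.253^0 = 0.416833
Sum = 0.8404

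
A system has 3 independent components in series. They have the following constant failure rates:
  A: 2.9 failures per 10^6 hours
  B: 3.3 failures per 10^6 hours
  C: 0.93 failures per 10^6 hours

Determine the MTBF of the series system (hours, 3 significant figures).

Series of exponential components: λ_sys = Σ λ_i
λ_sys = 0.0000029 + 0.0000033 + 0.00000093 = 7.1300e-06 /h
MTBF = 1 / λ_sys = 140000 h

140000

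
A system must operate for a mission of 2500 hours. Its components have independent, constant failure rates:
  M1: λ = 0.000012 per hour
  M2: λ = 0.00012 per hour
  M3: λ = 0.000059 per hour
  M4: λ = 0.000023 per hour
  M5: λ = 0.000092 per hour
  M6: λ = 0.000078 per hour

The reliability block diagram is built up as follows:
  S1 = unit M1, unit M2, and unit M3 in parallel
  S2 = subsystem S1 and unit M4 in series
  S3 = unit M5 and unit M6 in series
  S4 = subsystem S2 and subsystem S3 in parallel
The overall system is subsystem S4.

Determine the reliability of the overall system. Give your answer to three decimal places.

0.980

R(M1) = exp(−0.000012 × 2500) = 0.97045
R(M2) = exp(−0.00012 × 2500) = 0.74082
R(M3) = exp(−0.000059 × 2500) = 0.86286
R(M4) = exp(−0.000023 × 2500) = 0.94412
R(M5) = exp(−0.000092 × 2500) = 0.79453
R(M6) = exp(−0.000078 × 2500) = 0.82283
Parallel (M1, M2, and M3): 1 − (1 − 0.97045)(1 − 0.74082)(1 − 0.86286) = 0.99895
Series ([0.99895] and M4): 0.99895 × 0.94412 = 0.94313
Series (M5 and M6): 0.79453 × 0.82283 = 0.65376
Parallel ([0.94313] and [0.65376]): 1 − (1 − 0.94313)(1 − 0.65376) = 0.980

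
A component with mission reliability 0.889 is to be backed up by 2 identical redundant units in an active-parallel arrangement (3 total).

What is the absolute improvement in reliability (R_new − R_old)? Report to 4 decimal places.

R_before = 0.889
R_after = 1 − (1 − 0.889)^3 = 0.9986
ΔR = 0.9986 − 0.889 = 0.1096

0.1096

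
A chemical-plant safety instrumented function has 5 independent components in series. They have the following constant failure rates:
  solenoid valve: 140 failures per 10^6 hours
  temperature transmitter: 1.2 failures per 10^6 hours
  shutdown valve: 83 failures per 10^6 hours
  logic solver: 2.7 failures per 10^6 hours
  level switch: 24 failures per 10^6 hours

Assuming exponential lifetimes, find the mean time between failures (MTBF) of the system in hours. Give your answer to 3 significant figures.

3990

Series of exponential components: λ_sys = Σ λ_i
λ_sys = 0.00014 + 0.0000012 + 0.000083 + 0.0000027 + 0.000024 = 2.5090e-04 /h
MTBF = 1 / λ_sys = 3990 h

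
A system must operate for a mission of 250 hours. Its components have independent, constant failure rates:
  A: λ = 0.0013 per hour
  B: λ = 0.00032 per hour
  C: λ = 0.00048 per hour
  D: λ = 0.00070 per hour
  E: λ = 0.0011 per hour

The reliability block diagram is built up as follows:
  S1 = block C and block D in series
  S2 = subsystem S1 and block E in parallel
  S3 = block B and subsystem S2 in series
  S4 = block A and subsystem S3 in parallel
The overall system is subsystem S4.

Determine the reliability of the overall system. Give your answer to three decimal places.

R(A) = exp(−0.0013 × 250) = 0.72253
R(B) = exp(−0.00032 × 250) = 0.92312
R(C) = exp(−0.00048 × 250) = 0.88692
R(D) = exp(−0.00070 × 250) = 0.83946
R(E) = exp(−0.0011 × 250) = 0.75957
Series (C and D): 0.88692 × 0.83946 = 0.74453
Parallel ([0.74453] and E): 1 − (1 − 0.74453)(1 − 0.75957) = 0.93858
Series (B and [0.93858]): 0.92312 × 0.93858 = 0.86642
Parallel (A and [0.86642]): 1 − (1 − 0.72253)(1 − 0.86642) = 0.963

0.963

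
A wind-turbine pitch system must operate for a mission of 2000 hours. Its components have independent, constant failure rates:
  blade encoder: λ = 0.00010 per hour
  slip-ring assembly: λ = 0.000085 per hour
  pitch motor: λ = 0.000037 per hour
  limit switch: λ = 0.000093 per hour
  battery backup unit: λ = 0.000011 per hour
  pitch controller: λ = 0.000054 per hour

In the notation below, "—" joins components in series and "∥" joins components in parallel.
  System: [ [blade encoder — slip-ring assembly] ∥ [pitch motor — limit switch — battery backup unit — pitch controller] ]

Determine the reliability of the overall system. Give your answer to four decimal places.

R(blade encoder) = exp(−0.00010 × 2000) = 0.818731
R(slip-ring assembly) = exp(−0.000085 × 2000) = 0.843665
R(pitch motor) = exp(−0.000037 × 2000) = 0.928672
R(limit switch) = exp(−0.000093 × 2000) = 0.830274
R(battery backup unit) = exp(−0.000011 × 2000) = 0.978240
R(pitch controller) = exp(−0.000054 × 2000) = 0.897628
Series (blade encoder and slip-ring assembly): 0.818731 × 0.843665 = 0.690735
Series (pitch motor, limit switch, battery backup unit, and pitch controller): 0.928672 × 0.830274 × 0.978240 × 0.897628 = 0.677058
Parallel ([0.690735] and [0.677058]): 1 − (1 − 0.690735)(1 − 0.677058) = 0.9001

0.9001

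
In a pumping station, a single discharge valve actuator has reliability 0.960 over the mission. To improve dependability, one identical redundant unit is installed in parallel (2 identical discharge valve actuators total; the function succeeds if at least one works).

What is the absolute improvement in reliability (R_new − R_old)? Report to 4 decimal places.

0.0384

R_before = 0.960
R_after = 1 − (1 − 0.960)^2 = 0.9984
ΔR = 0.9984 − 0.960 = 0.0384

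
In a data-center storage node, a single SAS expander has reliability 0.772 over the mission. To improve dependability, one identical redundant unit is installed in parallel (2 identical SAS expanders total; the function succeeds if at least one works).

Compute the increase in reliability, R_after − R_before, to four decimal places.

R_before = 0.772
R_after = 1 − (1 − 0.772)^2 = 0.9480
ΔR = 0.9480 − 0.772 = 0.1760

0.1760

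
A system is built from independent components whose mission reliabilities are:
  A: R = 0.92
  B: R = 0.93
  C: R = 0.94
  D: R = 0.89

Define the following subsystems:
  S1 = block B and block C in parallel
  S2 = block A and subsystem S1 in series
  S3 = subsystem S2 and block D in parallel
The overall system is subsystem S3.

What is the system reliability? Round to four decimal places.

Parallel (B and C): 1 − (1 − 0.930000)(1 − 0.940000) = 0.995800
Series (A and [0.995800]): 0.920000 × 0.995800 = 0.916136
Parallel ([0.916136] and D): 1 − (1 − 0.916136)(1 − 0.890000) = 0.9908

0.9908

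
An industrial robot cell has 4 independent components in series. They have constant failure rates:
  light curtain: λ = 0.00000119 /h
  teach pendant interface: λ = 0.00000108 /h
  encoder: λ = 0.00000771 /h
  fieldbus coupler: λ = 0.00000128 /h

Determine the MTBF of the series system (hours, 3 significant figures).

Series of exponential components: λ_sys = Σ λ_i
λ_sys = 0.00000119 + 0.00000108 + 0.00000771 + 0.00000128 = 1.1260e-05 /h
MTBF = 1 / λ_sys = 88800 h

88800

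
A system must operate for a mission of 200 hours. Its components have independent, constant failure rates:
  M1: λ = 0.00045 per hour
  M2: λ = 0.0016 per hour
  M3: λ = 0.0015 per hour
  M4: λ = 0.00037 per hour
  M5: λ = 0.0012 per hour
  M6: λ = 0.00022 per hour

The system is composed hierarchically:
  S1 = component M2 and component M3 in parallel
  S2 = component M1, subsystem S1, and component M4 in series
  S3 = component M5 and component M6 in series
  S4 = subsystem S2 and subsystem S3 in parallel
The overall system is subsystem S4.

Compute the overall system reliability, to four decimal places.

0.9477

R(M1) = exp(−0.00045 × 200) = 0.913931
R(M2) = exp(−0.0016 × 200) = 0.726149
R(M3) = exp(−0.0015 × 200) = 0.740818
R(M4) = exp(−0.00037 × 200) = 0.928672
R(M5) = exp(−0.0012 × 200) = 0.786628
R(M6) = exp(−0.00022 × 200) = 0.956954
Parallel (M2 and M3): 1 − (1 − 0.726149)(1 − 0.740818) = 0.929023
Series (M1, [0.929023], and M4): 0.913931 × 0.929023 × 0.928672 = 0.788501
Series (M5 and M6): 0.786628 × 0.956954 = 0.752767
Parallel ([0.788501] and [0.752767]): 1 − (1 − 0.788501)(1 − 0.752767) = 0.9477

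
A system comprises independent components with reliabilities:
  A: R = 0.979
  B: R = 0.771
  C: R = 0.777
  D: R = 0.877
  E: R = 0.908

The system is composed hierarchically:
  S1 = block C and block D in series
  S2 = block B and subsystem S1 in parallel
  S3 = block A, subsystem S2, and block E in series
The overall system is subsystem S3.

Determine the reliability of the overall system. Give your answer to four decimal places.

0.8241

Series (C and D): 0.777000 × 0.877000 = 0.681429
Parallel (B and [0.681429]): 1 − (1 − 0.771000)(1 − 0.681429) = 0.927047
Series (A, [0.927047], and E): 0.979000 × 0.927047 × 0.908000 = 0.8241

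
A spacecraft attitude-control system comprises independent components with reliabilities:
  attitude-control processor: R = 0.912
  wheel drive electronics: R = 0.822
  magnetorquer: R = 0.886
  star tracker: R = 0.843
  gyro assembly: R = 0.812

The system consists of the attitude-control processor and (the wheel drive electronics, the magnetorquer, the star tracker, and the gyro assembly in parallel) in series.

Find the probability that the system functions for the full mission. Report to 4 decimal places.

0.9115

Parallel (wheel drive electronics, magnetorquer, star tracker, and gyro assembly): 1 − (1 − 0.822000)(1 − 0.886000)(1 − 0.843000)(1 − 0.812000) = 0.999401
Series (attitude-control processor and [0.999401]): 0.912000 × 0.999401 = 0.9115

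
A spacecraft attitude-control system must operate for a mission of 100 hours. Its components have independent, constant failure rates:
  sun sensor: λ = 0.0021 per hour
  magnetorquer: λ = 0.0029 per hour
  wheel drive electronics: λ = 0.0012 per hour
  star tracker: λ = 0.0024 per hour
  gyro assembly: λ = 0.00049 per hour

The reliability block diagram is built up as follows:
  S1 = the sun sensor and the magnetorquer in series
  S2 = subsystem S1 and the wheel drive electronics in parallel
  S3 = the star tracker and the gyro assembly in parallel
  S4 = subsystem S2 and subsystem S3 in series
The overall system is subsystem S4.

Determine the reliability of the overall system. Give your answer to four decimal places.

0.9458

R(sun sensor) = exp(−0.0021 × 100) = 0.810584
R(magnetorquer) = exp(−0.0029 × 100) = 0.748264
R(wheel drive electronics) = exp(−0.0012 × 100) = 0.886920
R(star tracker) = exp(−0.0024 × 100) = 0.786628
R(gyro assembly) = exp(−0.00049 × 100) = 0.952181
Series (sun sensor and magnetorquer): 0.810584 × 0.748264 = 0.606531
Parallel ([0.606531] and wheel drive electronics): 1 − (1 − 0.606531)(1 − 0.886920) = 0.955507
Parallel (star tracker and gyro assembly): 1 − (1 − 0.786628)(1 − 0.952181) = 0.989797
Series ([0.955507] and [0.989797]): 0.955507 × 0.989797 = 0.9458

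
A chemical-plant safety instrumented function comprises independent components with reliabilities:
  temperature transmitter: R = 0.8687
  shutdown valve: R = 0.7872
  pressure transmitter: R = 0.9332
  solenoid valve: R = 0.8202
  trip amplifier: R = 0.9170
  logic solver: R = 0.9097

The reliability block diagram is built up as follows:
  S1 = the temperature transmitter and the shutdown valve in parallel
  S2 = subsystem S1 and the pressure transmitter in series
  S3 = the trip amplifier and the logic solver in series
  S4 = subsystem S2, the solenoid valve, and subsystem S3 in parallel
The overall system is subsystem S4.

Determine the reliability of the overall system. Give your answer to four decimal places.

0.9972

Parallel (temperature transmitter and shutdown valve): 1 − (1 − 0.868700)(1 − 0.787200) = 0.972059
Series ([0.972059] and pressure transmitter): 0.972059 × 0.933200 = 0.907125
Series (trip amplifier and logic solver): 0.917000 × 0.909700 = 0.834195
Parallel ([0.907125], solenoid valve, and [0.834195]): 1 − (1 − 0.907125)(1 − 0.820200)(1 − 0.834195) = 0.9972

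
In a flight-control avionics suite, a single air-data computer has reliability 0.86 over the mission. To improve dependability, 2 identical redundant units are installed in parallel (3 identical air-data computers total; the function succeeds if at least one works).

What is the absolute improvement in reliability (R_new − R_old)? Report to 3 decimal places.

0.137

R_before = 0.86
R_after = 1 − (1 − 0.86)^3 = 0.997
ΔR = 0.997 − 0.86 = 0.137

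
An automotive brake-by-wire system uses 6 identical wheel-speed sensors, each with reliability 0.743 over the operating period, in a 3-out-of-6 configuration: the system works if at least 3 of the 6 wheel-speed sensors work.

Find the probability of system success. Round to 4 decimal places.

0.9586

R = Σ_{i=3}^{6} C(6,i) p^i (1−p)^{6−i} with p = 0.743
C(6,3)·0.743^3·0.257^3 = 0.139250
C(6,4)·0.743^4·0.257^2 = 0.301935
C(6,5)·0.743^5·0.257^1 = 0.349163
C(6,6)·0.743^6·0.257^0 = 0.168241
Sum = 0.9586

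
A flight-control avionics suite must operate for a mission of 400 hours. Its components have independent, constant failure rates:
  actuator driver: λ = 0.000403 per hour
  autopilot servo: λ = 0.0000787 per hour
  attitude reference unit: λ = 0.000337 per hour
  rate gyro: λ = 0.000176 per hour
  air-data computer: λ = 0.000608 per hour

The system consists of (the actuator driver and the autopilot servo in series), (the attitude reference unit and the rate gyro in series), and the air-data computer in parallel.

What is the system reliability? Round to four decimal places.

R(actuator driver) = exp(−0.000403 × 400) = 0.851122
R(autopilot servo) = exp(−0.0000787 × 400) = 0.969010
R(attitude reference unit) = exp(−0.000337 × 400) = 0.873891
R(rate gyro) = exp(−0.000176 × 400) = 0.932021
R(air-data computer) = exp(−0.000608 × 400) = 0.784115
Series (actuator driver and autopilot servo): 0.851122 × 0.969010 = 0.824746
Series (attitude reference unit and rate gyro): 0.873891 × 0.932021 = 0.814485
Parallel ([0.824746], [0.814485], and air-data computer): 1 − (1 − 0.824746)(1 − 0.814485)(1 − 0.784115) = 0.9930

0.9930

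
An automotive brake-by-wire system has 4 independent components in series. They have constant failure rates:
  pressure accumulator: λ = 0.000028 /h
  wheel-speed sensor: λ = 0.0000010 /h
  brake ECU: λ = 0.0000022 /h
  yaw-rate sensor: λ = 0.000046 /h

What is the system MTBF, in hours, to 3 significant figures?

Series of exponential components: λ_sys = Σ λ_i
λ_sys = 0.000028 + 0.0000010 + 0.0000022 + 0.000046 = 7.7200e-05 /h
MTBF = 1 / λ_sys = 13000 h

13000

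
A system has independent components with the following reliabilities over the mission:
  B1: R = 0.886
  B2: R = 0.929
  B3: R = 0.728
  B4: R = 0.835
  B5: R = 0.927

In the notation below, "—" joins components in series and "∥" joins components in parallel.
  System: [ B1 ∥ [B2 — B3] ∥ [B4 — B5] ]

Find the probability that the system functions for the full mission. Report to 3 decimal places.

0.992

Series (B2 and B3): 0.92900 × 0.72800 = 0.67631
Series (B4 and B5): 0.83500 × 0.92700 = 0.77405
Parallel (B1, [0.67631], and [0.77405]): 1 − (1 − 0.88600)(1 − 0.67631)(1 − 0.77405) = 0.992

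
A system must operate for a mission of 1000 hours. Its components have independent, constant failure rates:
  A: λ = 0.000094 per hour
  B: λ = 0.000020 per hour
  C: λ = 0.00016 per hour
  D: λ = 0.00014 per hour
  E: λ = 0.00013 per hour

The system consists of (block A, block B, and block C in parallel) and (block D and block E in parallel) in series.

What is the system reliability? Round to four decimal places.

0.9838

R(A) = exp(−0.000094 × 1000) = 0.910283
R(B) = exp(−0.000020 × 1000) = 0.980199
R(C) = exp(−0.00016 × 1000) = 0.852144
R(D) = exp(−0.00014 × 1000) = 0.869358
R(E) = exp(−0.00013 × 1000) = 0.878095
Parallel (A, B, and C): 1 − (1 − 0.910283)(1 − 0.980199)(1 − 0.852144) = 0.999737
Parallel (D and E): 1 − (1 − 0.869358)(1 − 0.878095) = 0.984074
Series ([0.999737] and [0.984074]): 0.999737 × 0.984074 = 0.9838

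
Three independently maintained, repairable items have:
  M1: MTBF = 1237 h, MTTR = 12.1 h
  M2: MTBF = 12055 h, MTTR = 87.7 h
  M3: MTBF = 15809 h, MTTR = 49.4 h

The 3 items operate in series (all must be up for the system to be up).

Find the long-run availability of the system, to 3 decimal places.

0.980

A(M1) = MTBF/(MTBF+MTTR) = 1237/(1237+12.1) = 0.990313
A(M2) = MTBF/(MTBF+MTTR) = 12055/(12055+87.7) = 0.992778
A(M3) = MTBF/(MTBF+MTTR) = 15809/(15809+49.4) = 0.996885
Series availability: 0.990313 × 0.992778 × 0.996885 = 0.980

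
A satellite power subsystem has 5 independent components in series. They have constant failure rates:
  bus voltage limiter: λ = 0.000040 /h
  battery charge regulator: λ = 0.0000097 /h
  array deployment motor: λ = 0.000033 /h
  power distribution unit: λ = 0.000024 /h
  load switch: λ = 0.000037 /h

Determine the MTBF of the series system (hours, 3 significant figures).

6960

Series of exponential components: λ_sys = Σ λ_i
λ_sys = 0.000040 + 0.0000097 + 0.000033 + 0.000024 + 0.000037 = 1.4370e-04 /h
MTBF = 1 / λ_sys = 6960 h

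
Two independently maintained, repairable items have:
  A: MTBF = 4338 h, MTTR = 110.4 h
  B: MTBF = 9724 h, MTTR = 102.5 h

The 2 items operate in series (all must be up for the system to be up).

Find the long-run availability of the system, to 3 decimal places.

0.965

A(A) = MTBF/(MTBF+MTTR) = 4338/(4338+110.4) = 0.975182
A(B) = MTBF/(MTBF+MTTR) = 9724/(9724+102.5) = 0.989569
Series availability: 0.975182 × 0.989569 = 0.965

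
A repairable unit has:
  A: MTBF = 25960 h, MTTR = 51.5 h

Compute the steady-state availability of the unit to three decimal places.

0.998

A(A) = MTBF/(MTBF+MTTR) = 25960/(25960+51.5) = 0.998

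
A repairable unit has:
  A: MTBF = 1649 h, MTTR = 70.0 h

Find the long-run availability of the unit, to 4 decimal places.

A(A) = MTBF/(MTBF+MTTR) = 1649/(1649+70.0) = 0.9593

0.9593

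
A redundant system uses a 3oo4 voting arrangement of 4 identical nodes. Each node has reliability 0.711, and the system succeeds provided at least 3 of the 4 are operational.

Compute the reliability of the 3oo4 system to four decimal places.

R = Σ_{i=3}^{4} C(4,i) p^i (1−p)^{4−i} with p = 0.711
C(4,3)·0.711^3·0.289^1 = 0.415496
C(4,4)·0.711^4·0.289^0 = 0.255551
Sum = 0.6710

0.6710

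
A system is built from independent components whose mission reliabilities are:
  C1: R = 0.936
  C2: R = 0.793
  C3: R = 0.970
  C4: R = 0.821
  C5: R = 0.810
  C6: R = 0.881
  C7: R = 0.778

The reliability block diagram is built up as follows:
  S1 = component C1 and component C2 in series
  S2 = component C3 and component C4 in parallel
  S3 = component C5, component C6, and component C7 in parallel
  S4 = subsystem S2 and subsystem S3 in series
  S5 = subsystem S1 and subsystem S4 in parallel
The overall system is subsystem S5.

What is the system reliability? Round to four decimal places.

0.9973

Series (C1 and C2): 0.936000 × 0.793000 = 0.742248
Parallel (C3 and C4): 1 − (1 − 0.970000)(1 − 0.821000) = 0.994630
Parallel (C5, C6, and C7): 1 − (1 − 0.810000)(1 − 0.881000)(1 − 0.778000) = 0.994981
Series ([0.994630] and [0.994981]): 0.994630 × 0.994981 = 0.989638
Parallel ([0.742248] and [0.989638]): 1 − (1 − 0.742248)(1 − 0.989638) = 0.9973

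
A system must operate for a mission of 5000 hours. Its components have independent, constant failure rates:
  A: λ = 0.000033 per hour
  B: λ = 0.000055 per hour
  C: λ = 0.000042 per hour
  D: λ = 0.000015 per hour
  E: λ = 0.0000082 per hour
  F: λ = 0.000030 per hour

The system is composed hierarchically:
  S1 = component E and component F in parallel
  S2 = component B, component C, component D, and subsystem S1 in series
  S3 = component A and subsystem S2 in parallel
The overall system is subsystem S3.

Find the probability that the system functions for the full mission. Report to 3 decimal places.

R(A) = exp(−0.000033 × 5000) = 0.84789
R(B) = exp(−0.000055 × 5000) = 0.75957
R(C) = exp(−0.000042 × 5000) = 0.81058
R(D) = exp(−0.000015 × 5000) = 0.92774
R(E) = exp(−0.0000082 × 5000) = 0.95983
R(F) = exp(−0.000030 × 5000) = 0.86071
Parallel (E and F): 1 − (1 − 0.95983)(1 − 0.86071) = 0.99440
Series (B, C, D, and [0.99440]): 0.75957 × 0.81058 × 0.92774 × 0.99440 = 0.56800
Parallel (A and [0.56800]): 1 − (1 − 0.84789)(1 − 0.56800) = 0.934

0.934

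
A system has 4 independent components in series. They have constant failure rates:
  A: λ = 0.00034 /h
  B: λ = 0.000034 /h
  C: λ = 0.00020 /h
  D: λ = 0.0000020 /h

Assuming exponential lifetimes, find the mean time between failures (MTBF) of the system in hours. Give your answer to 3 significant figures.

Series of exponential components: λ_sys = Σ λ_i
λ_sys = 0.00034 + 0.000034 + 0.00020 + 0.0000020 = 5.7600e-04 /h
MTBF = 1 / λ_sys = 1740 h

1740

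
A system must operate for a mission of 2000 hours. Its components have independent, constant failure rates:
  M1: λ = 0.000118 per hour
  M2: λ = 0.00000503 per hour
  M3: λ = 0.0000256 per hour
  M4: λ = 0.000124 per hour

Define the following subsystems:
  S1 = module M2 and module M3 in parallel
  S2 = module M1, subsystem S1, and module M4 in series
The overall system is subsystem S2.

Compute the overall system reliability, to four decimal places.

0.6160

R(M1) = exp(−0.000118 × 2000) = 0.789781
R(M2) = exp(−0.00000503 × 2000) = 0.989990
R(M3) = exp(−0.0000256 × 2000) = 0.950089
R(M4) = exp(−0.000124 × 2000) = 0.780360
Parallel (M2 and M3): 1 − (1 − 0.989990)(1 − 0.950089) = 0.999500
Series (M1, [0.999500], and M4): 0.789781 × 0.999500 × 0.780360 = 0.6160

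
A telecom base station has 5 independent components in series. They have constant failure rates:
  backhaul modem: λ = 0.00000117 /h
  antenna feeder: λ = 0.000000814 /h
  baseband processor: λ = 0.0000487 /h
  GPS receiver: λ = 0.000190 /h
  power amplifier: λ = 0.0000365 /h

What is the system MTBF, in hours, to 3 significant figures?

3610

Series of exponential components: λ_sys = Σ λ_i
λ_sys = 0.00000117 + 0.000000814 + 0.0000487 + 0.000190 + 0.0000365 = 2.7718e-04 /h
MTBF = 1 / λ_sys = 3610 h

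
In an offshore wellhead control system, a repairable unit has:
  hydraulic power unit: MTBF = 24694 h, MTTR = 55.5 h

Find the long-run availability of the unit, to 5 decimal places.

0.99776

A(hydraulic power unit) = MTBF/(MTBF+MTTR) = 24694/(24694+55.5) = 0.99776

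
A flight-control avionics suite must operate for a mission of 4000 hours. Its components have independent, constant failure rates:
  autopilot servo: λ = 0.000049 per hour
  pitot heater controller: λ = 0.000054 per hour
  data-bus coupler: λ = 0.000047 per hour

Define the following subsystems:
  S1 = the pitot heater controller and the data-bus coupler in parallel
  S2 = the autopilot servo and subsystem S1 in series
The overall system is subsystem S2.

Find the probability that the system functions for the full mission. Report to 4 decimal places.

0.7946

R(autopilot servo) = exp(−0.000049 × 4000) = 0.822012
R(pitot heater controller) = exp(−0.000054 × 4000) = 0.805735
R(data-bus coupler) = exp(−0.000047 × 4000) = 0.828615
Parallel (pitot heater controller and data-bus coupler): 1 − (1 − 0.805735)(1 − 0.828615) = 0.966706
Series (autopilot servo and [0.966706]): 0.822012 × 0.966706 = 0.7946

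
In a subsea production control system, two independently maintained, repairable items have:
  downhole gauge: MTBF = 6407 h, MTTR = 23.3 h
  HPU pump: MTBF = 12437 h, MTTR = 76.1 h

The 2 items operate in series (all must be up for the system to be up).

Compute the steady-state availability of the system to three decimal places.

0.990

A(downhole gauge) = MTBF/(MTBF+MTTR) = 6407/(6407+23.3) = 0.996377
A(HPU pump) = MTBF/(MTBF+MTTR) = 12437/(12437+76.1) = 0.993918
Series availability: 0.996377 × 0.993918 = 0.990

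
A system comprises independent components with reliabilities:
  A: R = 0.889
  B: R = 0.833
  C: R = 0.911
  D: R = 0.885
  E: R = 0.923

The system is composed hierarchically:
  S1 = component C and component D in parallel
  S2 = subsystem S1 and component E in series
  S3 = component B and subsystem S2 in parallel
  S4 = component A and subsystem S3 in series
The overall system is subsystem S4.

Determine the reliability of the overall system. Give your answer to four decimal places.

Parallel (C and D): 1 − (1 − 0.911000)(1 − 0.885000) = 0.989765
Series ([0.989765] and E): 0.989765 × 0.923000 = 0.913553
Parallel (B and [0.913553]): 1 − (1 − 0.833000)(1 − 0.913553) = 0.985563
Series (A and [0.985563]): 0.889000 × 0.985563 = 0.8762

0.8762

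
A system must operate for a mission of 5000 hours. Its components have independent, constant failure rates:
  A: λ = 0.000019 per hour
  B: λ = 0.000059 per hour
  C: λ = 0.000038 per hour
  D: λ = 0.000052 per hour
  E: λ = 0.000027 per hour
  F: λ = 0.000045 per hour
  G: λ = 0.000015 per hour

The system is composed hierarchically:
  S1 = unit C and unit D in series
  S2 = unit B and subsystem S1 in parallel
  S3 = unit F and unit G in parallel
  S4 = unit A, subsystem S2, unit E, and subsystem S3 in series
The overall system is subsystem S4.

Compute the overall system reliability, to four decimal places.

0.7105

R(A) = exp(−0.000019 × 5000) = 0.909373
R(B) = exp(−0.000059 × 5000) = 0.744532
R(C) = exp(−0.000038 × 5000) = 0.826959
R(D) = exp(−0.000052 × 5000) = 0.771052
R(E) = exp(−0.000027 × 5000) = 0.873716
R(F) = exp(−0.000045 × 5000) = 0.798516
R(G) = exp(−0.000015 × 5000) = 0.927743
Series (C and D): 0.826959 × 0.771052 = 0.637628
Parallel (B and [0.637628]): 1 − (1 − 0.744532)(1 − 0.637628) = 0.907426
Parallel (F and G): 1 − (1 − 0.798516)(1 − 0.927743) = 0.985441
Series (A, [0.907426], E, and [0.985441]): 0.909373 × 0.907426 × 0.873716 × 0.985441 = 0.7105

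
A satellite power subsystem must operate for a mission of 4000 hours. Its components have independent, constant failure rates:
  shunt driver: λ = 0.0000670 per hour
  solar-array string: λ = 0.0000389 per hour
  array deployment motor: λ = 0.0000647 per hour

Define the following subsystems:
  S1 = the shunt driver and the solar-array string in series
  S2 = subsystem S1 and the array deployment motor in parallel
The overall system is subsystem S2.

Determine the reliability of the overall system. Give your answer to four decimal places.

0.9213

R(shunt driver) = exp(−0.0000670 × 4000) = 0.764908
R(solar-array string) = exp(−0.0000389 × 4000) = 0.855901
R(array deployment motor) = exp(−0.0000647 × 4000) = 0.771977
Series (shunt driver and solar-array string): 0.764908 × 0.855901 = 0.654686
Parallel ([0.654686] and array deployment motor): 1 − (1 − 0.654686)(1 − 0.771977) = 0.9213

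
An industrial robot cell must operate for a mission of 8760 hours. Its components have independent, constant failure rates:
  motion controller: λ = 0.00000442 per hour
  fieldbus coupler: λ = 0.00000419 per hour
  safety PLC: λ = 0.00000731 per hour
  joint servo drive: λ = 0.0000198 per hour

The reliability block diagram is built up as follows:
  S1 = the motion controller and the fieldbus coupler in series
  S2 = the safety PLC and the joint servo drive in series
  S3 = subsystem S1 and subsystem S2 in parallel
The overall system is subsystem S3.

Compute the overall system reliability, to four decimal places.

R(motion controller) = exp(−0.00000442 × 8760) = 0.962021
R(fieldbus coupler) = exp(−0.00000419 × 8760) = 0.963961
R(safety PLC) = exp(−0.00000731 × 8760) = 0.937972
R(joint servo drive) = exp(−0.0000198 × 8760) = 0.840761
Series (motion controller and fieldbus coupler): 0.962021 × 0.963961 = 0.927351
Series (safety PLC and joint servo drive): 0.937972 × 0.840761 = 0.788610
Parallel ([0.927351] and [0.788610]): 1 − (1 − 0.927351)(1 − 0.788610) = 0.9846

0.9846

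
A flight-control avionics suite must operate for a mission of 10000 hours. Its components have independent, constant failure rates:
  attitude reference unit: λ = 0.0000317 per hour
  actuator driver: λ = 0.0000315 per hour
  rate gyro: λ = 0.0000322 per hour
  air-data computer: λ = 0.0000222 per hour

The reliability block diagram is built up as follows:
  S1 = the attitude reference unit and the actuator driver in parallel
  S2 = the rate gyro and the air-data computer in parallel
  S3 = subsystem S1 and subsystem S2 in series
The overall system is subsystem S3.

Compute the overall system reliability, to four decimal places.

R(attitude reference unit) = exp(−0.0000317 × 10000) = 0.728331
R(actuator driver) = exp(−0.0000315 × 10000) = 0.729789
R(rate gyro) = exp(−0.0000322 × 10000) = 0.724698
R(air-data computer) = exp(−0.0000222 × 10000) = 0.800915
Parallel (attitude reference unit and actuator driver): 1 − (1 − 0.728331)(1 − 0.729789) = 0.926592
Parallel (rate gyro and air-data computer): 1 − (1 − 0.724698)(1 − 0.800915) = 0.945192
Series ([0.926592] and [0.945192]): 0.926592 × 0.945192 = 0.8758

0.8758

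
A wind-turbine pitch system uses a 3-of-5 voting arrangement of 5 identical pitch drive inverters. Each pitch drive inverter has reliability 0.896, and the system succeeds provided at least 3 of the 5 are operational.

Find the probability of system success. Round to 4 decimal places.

0.9904

R = Σ_{i=3}^{5} C(5,i) p^i (1−p)^{5−i} with p = 0.896
C(5,3)·0.896^3·0.104^2 = 0.077802
C(5,4)·0.896^4·0.104^1 = 0.335147
C(5,5)·0.896^5·0.104^0 = 0.577484
Sum = 0.9904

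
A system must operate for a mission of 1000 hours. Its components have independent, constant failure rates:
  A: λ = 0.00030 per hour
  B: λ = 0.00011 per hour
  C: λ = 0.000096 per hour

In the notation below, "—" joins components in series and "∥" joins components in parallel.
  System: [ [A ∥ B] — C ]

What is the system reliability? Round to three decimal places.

R(A) = exp(−0.00030 × 1000) = 0.74082
R(B) = exp(−0.00011 × 1000) = 0.89583
R(C) = exp(−0.000096 × 1000) = 0.90846
Parallel (A and B): 1 − (1 − 0.74082)(1 − 0.89583) = 0.97300
Series ([0.97300] and C): 0.97300 × 0.90846 = 0.884

0.884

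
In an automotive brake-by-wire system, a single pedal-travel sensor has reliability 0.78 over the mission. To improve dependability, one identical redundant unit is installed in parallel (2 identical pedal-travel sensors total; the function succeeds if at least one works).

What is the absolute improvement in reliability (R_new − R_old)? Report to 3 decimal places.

0.172

R_before = 0.78
R_after = 1 − (1 − 0.78)^2 = 0.952
ΔR = 0.952 − 0.78 = 0.172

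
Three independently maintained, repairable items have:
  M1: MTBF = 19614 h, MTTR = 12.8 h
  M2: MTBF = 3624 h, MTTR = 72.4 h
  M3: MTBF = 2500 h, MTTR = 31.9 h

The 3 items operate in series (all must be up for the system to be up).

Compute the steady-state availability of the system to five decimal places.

0.96743

A(M1) = MTBF/(MTBF+MTTR) = 19614/(19614+12.8) = 0.999348
A(M2) = MTBF/(MTBF+MTTR) = 3624/(3624+72.4) = 0.980413
A(M3) = MTBF/(MTBF+MTTR) = 2500/(2500+31.9) = 0.987401
Series availability: 0.999348 × 0.980413 × 0.987401 = 0.96743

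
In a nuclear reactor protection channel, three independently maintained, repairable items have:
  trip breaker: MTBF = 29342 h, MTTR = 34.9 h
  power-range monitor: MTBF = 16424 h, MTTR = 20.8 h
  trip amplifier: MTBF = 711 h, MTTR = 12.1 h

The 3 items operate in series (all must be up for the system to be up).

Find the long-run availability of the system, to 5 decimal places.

A(trip breaker) = MTBF/(MTBF+MTTR) = 29342/(29342+34.9) = 0.998812
A(power-range monitor) = MTBF/(MTBF+MTTR) = 16424/(16424+20.8) = 0.998735
A(trip amplifier) = MTBF/(MTBF+MTTR) = 711/(711+12.1) = 0.983266
Series availability: 0.998812 × 0.998735 × 0.983266 = 0.98086

0.98086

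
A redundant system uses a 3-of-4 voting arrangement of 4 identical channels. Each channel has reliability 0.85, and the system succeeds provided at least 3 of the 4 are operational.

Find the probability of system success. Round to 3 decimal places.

0.890

R = Σ_{i=3}^{4} C(4,i) p^i (1−p)^{4−i} with p = 0.85
C(4,3)·0.85^3·0.15^1 = 0.36848
C(4,4)·0.85^4·0.15^0 = 0.52201
Sum = 0.890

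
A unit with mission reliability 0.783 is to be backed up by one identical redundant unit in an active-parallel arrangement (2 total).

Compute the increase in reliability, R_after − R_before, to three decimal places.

0.170

R_before = 0.783
R_after = 1 − (1 − 0.783)^2 = 0.953
ΔR = 0.953 − 0.783 = 0.170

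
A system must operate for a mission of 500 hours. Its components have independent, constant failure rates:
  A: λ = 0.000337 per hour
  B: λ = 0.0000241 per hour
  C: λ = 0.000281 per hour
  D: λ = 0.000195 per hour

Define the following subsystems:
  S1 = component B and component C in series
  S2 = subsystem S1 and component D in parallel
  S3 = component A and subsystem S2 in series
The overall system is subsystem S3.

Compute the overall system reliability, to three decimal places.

R(A) = exp(−0.000337 × 500) = 0.84493
R(B) = exp(−0.0000241 × 500) = 0.98802
R(C) = exp(−0.000281 × 500) = 0.86892
R(D) = exp(−0.000195 × 500) = 0.90710
Series (B and C): 0.98802 × 0.86892 = 0.85851
Parallel ([0.85851] and D): 1 − (1 − 0.85851)(1 − 0.90710) = 0.98686
Series (A and [0.98686]): 0.84493 × 0.98686 = 0.834

0.834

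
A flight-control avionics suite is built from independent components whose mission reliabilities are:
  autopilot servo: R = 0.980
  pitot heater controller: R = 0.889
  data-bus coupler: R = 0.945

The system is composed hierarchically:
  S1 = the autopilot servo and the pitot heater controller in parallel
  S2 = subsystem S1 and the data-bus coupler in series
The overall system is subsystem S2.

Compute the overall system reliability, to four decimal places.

Parallel (autopilot servo and pitot heater controller): 1 − (1 − 0.980000)(1 − 0.889000) = 0.997780
Series ([0.997780] and data-bus coupler): 0.997780 × 0.945000 = 0.9429

0.9429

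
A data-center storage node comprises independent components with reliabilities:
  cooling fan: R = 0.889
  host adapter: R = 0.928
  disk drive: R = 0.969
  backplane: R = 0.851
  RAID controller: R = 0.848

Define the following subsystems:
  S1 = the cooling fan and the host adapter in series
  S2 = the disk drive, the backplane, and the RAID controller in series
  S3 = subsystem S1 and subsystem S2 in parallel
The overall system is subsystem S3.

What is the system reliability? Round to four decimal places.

Series (cooling fan and host adapter): 0.889000 × 0.928000 = 0.824992
Series (disk drive, backplane, and RAID controller): 0.969000 × 0.851000 × 0.848000 = 0.699277
Parallel ([0.824992] and [0.699277]): 1 − (1 − 0.824992)(1 − 0.699277) = 0.9474

0.9474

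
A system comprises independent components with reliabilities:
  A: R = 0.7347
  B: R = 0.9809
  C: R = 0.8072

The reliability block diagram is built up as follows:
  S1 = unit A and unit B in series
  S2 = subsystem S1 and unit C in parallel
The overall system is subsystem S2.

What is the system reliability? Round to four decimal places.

0.9461

Series (A and B): 0.734700 × 0.980900 = 0.720667
Parallel ([0.720667] and C): 1 − (1 − 0.720667)(1 − 0.807200) = 0.9461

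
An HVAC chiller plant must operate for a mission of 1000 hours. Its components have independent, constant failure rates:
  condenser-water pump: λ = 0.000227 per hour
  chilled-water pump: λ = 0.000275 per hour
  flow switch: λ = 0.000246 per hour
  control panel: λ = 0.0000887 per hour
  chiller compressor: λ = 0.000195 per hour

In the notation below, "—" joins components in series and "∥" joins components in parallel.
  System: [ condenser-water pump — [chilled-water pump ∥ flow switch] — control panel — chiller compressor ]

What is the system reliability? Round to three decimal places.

R(condenser-water pump) = exp(−0.000227 × 1000) = 0.79692
R(chilled-water pump) = exp(−0.000275 × 1000) = 0.75957
R(flow switch) = exp(−0.000246 × 1000) = 0.78192
R(control panel) = exp(−0.0000887 × 1000) = 0.91512
R(chiller compressor) = exp(−0.000195 × 1000) = 0.82283
Parallel (chilled-water pump and flow switch): 1 − (1 − 0.75957)(1 − 0.78192) = 0.94757
Series (condenser-water pump, [0.94757], control panel, and chiller compressor): 0.79692 × 0.94757 × 0.91512 × 0.82283 = 0.569

0.569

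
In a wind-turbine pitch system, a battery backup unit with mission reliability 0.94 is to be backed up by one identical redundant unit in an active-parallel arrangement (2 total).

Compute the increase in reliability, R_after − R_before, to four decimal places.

R_before = 0.94
R_after = 1 − (1 − 0.94)^2 = 0.9964
ΔR = 0.9964 − 0.94 = 0.0564

0.0564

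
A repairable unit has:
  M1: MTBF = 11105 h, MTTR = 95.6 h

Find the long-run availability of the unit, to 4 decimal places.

0.9915

A(M1) = MTBF/(MTBF+MTTR) = 11105/(11105+95.6) = 0.9915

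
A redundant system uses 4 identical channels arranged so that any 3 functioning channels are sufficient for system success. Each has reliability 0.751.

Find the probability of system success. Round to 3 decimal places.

0.740

R = Σ_{i=3}^{4} C(4,i) p^i (1−p)^{4−i} with p = 0.751
C(4,3)·0.751^3·0.249^1 = 0.42187
C(4,4)·0.751^4·0.249^0 = 0.31810
Sum = 0.740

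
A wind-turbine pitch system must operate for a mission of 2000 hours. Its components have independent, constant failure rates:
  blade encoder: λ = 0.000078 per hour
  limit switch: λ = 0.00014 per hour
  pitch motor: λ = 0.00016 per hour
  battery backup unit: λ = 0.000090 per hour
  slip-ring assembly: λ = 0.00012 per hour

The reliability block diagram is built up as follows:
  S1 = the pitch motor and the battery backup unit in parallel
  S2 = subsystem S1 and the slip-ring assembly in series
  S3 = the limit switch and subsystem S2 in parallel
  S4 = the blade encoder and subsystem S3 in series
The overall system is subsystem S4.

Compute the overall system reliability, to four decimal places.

R(blade encoder) = exp(−0.000078 × 2000) = 0.855559
R(limit switch) = exp(−0.00014 × 2000) = 0.755784
R(pitch motor) = exp(−0.00016 × 2000) = 0.726149
R(battery backup unit) = exp(−0.000090 × 2000) = 0.835270
R(slip-ring assembly) = exp(−0.00012 × 2000) = 0.786628
Parallel (pitch motor and battery backup unit): 1 − (1 − 0.726149)(1 − 0.835270) = 0.954889
Series ([0.954889] and slip-ring assembly): 0.954889 × 0.786628 = 0.751142
Parallel (limit switch and [0.751142]): 1 − (1 − 0.755784)(1 − 0.751142) = 0.939225
Series (blade encoder and [0.939225]): 0.855559 × 0.939225 = 0.8036

0.8036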